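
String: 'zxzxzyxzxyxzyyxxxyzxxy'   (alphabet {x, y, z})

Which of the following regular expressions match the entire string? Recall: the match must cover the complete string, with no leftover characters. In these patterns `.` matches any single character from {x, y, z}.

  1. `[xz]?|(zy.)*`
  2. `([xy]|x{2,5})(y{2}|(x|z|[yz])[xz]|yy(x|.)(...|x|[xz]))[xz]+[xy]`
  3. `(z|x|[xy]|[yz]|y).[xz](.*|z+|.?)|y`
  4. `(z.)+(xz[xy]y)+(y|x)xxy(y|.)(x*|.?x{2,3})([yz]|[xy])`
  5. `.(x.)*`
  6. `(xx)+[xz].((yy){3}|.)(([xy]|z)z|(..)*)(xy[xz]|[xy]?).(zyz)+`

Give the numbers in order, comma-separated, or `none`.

1 → no match
2 → no match
3 → match
4 → match
5 → no match
6 → no match — must start with 'xx'

3, 4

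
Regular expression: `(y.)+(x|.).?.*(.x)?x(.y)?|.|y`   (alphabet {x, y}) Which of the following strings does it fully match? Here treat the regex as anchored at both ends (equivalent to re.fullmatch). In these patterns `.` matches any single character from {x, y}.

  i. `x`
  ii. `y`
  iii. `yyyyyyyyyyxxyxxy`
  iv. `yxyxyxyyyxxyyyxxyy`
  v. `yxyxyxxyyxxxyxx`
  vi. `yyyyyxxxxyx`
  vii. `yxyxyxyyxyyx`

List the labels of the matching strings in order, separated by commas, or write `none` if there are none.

i, ii, iii, iv, v, vi, vii

i → match
ii → match
iii → match
iv → match
v → match
vi → match
vii → match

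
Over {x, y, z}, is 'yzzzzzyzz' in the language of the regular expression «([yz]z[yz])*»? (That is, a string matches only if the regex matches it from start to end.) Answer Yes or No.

Yes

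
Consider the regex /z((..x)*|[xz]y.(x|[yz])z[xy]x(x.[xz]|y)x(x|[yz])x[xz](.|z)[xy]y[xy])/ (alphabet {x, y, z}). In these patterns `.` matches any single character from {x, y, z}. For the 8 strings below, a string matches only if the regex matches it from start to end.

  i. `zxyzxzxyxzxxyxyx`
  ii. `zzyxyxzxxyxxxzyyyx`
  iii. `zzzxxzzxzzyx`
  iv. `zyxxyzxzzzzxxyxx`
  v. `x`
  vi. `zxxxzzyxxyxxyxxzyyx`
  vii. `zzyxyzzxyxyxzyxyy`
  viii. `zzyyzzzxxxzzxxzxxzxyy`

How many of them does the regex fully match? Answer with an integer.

0

i → no match
ii → no match
iii → no match
iv → no match
v → no match — must start with `z`
vi → no match
vii → no match
viii → no match
Total matched: 0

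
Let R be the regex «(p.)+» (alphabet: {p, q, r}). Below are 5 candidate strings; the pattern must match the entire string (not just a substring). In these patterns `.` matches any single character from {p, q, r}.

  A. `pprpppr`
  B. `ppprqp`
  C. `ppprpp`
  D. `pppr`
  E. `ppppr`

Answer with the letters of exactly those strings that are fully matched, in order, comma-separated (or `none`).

A → no match
B → no match
C → match
D → match
E → no match

C, D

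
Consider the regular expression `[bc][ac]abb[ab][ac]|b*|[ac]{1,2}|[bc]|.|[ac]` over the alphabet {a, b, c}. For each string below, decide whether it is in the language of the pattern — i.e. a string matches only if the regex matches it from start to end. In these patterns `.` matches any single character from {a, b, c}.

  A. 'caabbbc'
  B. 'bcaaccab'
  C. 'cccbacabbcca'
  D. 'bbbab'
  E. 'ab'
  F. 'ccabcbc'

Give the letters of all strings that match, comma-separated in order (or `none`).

A → match
B → no match
C → no match
D → no match
E → no match
F → no match

A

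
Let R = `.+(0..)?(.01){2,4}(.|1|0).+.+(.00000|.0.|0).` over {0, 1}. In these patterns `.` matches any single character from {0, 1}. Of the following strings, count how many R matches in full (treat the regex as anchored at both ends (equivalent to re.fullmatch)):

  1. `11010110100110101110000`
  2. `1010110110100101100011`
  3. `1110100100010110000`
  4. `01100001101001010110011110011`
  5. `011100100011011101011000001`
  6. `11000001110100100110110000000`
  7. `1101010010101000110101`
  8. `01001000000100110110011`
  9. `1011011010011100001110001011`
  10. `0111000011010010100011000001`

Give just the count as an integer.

1 → match
2 → match
3 → match
4 → match
5 → match
6 → match
7 → match
8 → match
9 → match
10 → match
Total matched: 10

10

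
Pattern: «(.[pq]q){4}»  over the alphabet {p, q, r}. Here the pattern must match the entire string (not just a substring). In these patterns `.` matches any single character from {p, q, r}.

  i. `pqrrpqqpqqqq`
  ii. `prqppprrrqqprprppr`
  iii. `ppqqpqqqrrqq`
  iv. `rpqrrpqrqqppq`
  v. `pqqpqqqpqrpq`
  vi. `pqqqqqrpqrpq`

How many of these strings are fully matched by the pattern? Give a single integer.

i → no match
ii → no match — must end with `q`
iii → no match
iv → no match
v → match
vi → match
Total matched: 2

2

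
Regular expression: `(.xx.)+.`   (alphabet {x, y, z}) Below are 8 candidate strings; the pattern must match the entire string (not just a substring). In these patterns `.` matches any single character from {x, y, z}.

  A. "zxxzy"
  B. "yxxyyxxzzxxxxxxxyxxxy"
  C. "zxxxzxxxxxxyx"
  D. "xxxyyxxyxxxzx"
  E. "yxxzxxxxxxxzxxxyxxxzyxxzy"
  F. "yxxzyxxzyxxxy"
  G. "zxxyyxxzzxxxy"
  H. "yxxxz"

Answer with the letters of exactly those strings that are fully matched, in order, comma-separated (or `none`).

A, B, C, D, E, F, G, H

A → match
B → match
C → match
D → match
E → match
F → match
G → match
H → match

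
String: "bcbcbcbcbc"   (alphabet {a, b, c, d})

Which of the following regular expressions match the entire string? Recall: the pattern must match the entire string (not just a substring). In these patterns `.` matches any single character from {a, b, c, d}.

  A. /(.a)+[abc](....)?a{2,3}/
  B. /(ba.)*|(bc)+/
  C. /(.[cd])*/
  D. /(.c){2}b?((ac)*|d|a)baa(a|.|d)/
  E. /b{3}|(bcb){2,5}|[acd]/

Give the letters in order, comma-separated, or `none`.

B, C

A → no match — must end with "a"
B → match
C → match
D → no match
E → no match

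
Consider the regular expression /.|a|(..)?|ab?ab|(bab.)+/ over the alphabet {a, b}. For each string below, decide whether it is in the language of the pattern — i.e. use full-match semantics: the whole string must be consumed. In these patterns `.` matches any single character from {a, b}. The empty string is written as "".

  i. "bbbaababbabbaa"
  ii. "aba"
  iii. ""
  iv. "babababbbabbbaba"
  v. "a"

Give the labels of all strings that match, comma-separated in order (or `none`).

iii, iv, v

i → no match
ii → no match
iii → match
iv → match
v → match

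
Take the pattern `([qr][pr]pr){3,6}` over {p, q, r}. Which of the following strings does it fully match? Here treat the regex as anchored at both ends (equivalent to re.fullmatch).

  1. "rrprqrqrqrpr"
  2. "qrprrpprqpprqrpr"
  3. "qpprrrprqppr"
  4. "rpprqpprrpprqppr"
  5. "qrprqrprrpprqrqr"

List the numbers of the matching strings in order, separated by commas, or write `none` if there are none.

2, 3, 4

1 → no match
2 → match
3 → match
4 → match
5 → no match — must end with "pr"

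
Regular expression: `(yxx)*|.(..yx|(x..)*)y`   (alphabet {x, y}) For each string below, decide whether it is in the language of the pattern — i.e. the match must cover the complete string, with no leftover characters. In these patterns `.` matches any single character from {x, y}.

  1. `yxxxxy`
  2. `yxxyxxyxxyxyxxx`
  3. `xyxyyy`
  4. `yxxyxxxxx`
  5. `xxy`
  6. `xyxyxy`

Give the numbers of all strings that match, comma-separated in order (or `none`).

1. `yxxxxy` → no match
2 → no match
3. `xyxyyy` → no match
4. `yxxyxxxxx` → no match
5. `xxy` → no match
6. `xyxyxy` → match

6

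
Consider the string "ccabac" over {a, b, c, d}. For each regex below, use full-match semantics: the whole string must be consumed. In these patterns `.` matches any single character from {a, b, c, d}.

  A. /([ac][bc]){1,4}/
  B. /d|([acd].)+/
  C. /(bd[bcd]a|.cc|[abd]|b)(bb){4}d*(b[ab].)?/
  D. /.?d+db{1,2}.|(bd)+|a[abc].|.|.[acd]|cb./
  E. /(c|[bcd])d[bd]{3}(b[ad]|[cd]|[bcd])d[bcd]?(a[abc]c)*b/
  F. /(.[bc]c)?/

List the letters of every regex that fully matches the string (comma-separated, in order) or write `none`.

A → match
B → match
C → no match
D → no match
E → no match — must end with "b"
F → no match

A, B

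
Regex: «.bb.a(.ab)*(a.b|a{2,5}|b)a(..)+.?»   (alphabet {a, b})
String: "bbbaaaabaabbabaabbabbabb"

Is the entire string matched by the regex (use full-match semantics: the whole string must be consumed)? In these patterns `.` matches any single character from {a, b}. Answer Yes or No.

Yes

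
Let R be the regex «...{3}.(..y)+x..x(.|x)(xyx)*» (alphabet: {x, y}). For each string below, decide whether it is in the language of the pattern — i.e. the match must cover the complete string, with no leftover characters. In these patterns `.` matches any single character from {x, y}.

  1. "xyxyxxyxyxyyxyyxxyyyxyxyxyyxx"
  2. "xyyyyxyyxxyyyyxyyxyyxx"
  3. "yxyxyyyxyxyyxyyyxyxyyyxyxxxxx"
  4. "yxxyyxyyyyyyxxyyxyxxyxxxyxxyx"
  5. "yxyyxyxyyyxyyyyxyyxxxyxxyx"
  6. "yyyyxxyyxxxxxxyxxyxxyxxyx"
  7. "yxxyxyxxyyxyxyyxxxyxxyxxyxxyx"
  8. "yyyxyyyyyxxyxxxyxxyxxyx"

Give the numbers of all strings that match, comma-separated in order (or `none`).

1 → no match
2 → no match
3 → match
4 → match
5 → match
6 → no match
7 → match
8 → match

3, 4, 5, 7, 8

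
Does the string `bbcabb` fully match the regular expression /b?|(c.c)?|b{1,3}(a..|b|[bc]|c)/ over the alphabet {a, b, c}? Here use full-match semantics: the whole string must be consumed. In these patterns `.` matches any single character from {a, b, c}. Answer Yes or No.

No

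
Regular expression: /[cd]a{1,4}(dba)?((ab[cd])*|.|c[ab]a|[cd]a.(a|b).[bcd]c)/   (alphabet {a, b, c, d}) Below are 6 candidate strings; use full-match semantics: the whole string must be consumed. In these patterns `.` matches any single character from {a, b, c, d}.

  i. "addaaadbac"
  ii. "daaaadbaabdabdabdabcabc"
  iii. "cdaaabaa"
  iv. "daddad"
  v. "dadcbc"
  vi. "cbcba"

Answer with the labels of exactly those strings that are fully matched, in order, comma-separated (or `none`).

i. "addaaadbac" → no match
ii → match
iii. "cdaaabaa" → no match
iv. "daddad" → no match
v. "dadcbc" → no match
vi. "cbcba" → no match

ii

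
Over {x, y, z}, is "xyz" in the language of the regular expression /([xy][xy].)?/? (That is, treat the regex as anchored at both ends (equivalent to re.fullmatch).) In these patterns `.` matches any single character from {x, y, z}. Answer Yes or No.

Yes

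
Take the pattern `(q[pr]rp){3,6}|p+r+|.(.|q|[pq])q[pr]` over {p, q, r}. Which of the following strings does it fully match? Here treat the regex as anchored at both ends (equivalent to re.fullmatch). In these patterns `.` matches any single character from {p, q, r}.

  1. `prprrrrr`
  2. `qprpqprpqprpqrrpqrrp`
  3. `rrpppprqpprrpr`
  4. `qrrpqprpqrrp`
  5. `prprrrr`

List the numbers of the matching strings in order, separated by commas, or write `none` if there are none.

2, 4

1 → no match
2 → match
3 → no match
4 → match
5 → no match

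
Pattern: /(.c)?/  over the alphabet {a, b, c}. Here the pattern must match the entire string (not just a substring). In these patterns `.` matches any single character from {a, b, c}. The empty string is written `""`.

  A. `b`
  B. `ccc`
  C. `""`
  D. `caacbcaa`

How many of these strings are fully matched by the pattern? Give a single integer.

1

A → no match
B → no match
C → match
D → no match
Total matched: 1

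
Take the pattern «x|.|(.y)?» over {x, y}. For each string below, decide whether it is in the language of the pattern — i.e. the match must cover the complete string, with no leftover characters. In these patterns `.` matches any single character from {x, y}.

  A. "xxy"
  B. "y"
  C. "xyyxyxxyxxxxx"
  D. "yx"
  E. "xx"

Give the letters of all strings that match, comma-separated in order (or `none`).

B

A → no match
B → match
C → no match
D → no match
E → no match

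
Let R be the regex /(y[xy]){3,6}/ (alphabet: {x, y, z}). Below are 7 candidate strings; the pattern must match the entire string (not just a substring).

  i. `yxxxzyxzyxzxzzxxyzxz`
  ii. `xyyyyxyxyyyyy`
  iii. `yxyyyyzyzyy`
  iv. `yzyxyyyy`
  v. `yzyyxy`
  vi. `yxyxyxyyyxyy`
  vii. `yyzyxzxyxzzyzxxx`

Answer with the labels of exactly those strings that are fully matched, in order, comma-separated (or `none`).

i → no match
ii → no match — must start with `y`
iii. `yxyyyyzyzyy` → no match
iv. `yzyxyyyy` → no match
v. `yzyyxy` → no match
vi. `yxyxyxyyyxyy` → match
vii → no match

vi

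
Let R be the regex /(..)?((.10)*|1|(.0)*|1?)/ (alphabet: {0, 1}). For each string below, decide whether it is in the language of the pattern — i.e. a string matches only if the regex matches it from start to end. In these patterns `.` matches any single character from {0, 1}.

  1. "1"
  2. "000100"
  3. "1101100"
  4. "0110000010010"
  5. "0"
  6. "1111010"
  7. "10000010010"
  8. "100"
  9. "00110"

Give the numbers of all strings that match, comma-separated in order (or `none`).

1, 9

1. "1" → match
2. "000100" → no match
3. "1101100" → no match
4 → no match
5. "0" → no match
6. "1111010" → no match
7. "10000010010" → no match
8. "100" → no match
9. "00110" → match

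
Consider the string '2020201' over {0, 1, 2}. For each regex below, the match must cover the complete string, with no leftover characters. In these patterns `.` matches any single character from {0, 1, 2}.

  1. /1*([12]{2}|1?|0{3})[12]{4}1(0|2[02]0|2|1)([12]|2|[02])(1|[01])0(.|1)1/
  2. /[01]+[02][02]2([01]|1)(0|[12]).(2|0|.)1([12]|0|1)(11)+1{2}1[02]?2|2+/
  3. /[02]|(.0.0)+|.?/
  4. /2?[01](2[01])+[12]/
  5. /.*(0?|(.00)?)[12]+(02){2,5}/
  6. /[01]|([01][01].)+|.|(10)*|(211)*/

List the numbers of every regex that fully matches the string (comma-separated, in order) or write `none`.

4

1 → no match
2 → no match — must end with '2'
3 → no match
4 → match
5 → no match — must end with '02'
6 → no match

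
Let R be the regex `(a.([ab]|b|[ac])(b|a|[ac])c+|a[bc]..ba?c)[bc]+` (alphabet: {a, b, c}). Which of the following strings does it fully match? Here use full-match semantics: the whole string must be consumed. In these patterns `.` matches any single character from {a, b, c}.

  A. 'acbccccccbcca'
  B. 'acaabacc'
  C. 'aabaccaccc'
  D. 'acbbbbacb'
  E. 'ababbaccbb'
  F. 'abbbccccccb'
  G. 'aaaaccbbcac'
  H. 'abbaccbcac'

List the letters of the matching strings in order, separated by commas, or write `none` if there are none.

B, E, F

A → no match
B → match
C → no match
D → no match
E → match
F → match
G → no match
H → no match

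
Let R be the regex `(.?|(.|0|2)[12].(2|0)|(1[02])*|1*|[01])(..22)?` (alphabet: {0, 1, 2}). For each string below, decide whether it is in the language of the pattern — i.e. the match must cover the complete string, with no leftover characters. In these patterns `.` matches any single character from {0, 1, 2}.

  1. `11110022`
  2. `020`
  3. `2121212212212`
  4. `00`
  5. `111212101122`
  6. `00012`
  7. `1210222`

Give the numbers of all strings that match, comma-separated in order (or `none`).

1. `11110022` → match
2. `020` → no match
3 → no match
4. `00` → no match
5. `111212101122` → no match
6. `00012` → no match
7. `1210222` → no match

1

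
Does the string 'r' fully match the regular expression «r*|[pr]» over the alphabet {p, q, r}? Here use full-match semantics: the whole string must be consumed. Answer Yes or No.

Yes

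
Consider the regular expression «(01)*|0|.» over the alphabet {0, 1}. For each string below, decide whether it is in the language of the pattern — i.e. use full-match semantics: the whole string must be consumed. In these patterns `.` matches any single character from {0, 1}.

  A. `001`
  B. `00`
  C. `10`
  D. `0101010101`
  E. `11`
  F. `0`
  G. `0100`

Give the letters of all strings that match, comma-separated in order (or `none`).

D, F

A. `001` → no match
B. `00` → no match
C. `10` → no match
D. `0101010101` → match
E. `11` → no match
F. `0` → match
G. `0100` → no match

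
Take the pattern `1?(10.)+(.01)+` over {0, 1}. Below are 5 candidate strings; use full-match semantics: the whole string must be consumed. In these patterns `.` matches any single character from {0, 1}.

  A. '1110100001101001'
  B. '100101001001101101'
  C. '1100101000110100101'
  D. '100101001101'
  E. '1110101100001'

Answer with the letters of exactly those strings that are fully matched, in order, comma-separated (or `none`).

A → no match
B → match
C → no match
D → match
E → no match

B, D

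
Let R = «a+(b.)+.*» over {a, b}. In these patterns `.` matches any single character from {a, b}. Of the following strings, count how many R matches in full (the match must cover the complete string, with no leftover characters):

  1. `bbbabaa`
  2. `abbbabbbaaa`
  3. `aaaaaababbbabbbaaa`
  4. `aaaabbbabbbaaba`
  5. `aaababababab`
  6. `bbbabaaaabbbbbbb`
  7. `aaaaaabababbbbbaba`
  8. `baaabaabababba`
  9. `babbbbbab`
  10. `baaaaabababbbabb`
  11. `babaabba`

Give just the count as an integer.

5

1 → no match — must start with `a`
2 → match
3 → match
4 → match
5 → match
6 → no match — must start with `a`
7 → match
8 → no match — must start with `a`
9 → no match — must start with `a`
10 → no match — must start with `a`
11 → no match — must start with `a`
Total matched: 5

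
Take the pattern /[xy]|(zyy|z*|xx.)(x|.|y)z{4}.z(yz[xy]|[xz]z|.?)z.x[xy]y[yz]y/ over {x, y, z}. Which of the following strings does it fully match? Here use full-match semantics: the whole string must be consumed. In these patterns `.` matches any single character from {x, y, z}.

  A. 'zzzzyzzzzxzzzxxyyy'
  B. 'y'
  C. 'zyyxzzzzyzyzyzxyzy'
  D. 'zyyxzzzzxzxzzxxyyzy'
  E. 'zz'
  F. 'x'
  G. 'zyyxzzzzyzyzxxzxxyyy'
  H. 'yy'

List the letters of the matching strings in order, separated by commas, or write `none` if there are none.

A, B, D, F

A → match
B → match
C → no match
D → match
E → no match
F → match
G → no match
H → no match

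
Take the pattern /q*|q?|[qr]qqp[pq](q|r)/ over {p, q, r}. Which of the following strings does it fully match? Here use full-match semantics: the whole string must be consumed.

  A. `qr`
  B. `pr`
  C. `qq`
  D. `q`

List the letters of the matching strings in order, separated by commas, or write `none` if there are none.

A → no match
B → no match
C → match
D → match

C, D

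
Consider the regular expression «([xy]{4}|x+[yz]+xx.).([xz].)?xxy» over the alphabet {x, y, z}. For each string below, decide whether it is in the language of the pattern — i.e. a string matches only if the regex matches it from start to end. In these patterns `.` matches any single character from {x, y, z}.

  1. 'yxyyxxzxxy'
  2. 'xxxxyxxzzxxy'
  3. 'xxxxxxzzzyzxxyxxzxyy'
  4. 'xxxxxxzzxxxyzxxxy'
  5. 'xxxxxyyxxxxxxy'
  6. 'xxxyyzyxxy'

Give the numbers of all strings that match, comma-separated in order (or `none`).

1, 2, 4, 5, 6

1 → match
2 → match
3 → no match — must end with 'xxy'
4 → match
5 → match
6 → match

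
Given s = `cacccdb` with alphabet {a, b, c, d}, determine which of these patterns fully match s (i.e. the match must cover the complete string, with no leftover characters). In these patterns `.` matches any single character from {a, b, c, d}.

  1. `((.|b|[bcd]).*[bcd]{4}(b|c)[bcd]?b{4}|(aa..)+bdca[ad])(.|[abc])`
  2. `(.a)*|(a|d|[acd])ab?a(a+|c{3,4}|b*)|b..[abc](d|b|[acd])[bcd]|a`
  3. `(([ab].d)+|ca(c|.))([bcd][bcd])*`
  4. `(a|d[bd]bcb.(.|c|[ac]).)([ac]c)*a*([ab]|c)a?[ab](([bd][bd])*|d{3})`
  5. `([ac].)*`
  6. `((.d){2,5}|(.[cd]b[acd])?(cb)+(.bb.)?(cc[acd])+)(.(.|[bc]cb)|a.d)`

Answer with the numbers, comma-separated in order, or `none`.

1 → no match
2 → no match
3 → match
4 → no match
5 → no match
6 → no match

3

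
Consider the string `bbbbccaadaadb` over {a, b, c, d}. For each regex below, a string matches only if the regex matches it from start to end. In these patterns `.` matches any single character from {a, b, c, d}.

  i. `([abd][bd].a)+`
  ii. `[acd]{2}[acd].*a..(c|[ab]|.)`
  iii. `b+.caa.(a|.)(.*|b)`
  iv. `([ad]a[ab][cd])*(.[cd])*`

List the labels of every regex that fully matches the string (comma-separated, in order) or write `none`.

i → no match — must end with `a`
ii → no match
iii → match
iv → no match

iii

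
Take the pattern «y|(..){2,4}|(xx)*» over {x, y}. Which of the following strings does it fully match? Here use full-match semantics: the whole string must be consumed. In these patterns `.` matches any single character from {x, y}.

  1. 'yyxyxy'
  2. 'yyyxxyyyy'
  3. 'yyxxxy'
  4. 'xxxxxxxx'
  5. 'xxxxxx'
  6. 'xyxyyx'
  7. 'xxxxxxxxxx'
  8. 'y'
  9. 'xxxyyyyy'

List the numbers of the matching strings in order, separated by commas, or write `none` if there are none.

1 → match
2 → no match
3 → match
4 → match
5 → match
6 → match
7 → match
8 → match
9 → match

1, 3, 4, 5, 6, 7, 8, 9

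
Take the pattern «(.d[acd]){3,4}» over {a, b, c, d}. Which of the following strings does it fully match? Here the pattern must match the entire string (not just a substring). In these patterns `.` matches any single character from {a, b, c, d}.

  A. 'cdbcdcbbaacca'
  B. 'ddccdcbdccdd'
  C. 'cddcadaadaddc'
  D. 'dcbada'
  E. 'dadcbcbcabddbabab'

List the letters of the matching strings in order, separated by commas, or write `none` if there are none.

A → no match
B → match
C → no match
D → no match
E → no match

B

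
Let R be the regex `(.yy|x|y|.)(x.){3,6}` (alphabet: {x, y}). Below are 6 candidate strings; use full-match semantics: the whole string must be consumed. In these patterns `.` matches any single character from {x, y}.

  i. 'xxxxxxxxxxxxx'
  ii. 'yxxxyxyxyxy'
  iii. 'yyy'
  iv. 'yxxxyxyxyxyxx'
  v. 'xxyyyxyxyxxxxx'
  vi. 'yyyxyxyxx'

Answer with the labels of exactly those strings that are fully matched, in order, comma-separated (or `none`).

i, ii, iv, vi

i → match
ii → match
iii → no match
iv → match
v → no match
vi → match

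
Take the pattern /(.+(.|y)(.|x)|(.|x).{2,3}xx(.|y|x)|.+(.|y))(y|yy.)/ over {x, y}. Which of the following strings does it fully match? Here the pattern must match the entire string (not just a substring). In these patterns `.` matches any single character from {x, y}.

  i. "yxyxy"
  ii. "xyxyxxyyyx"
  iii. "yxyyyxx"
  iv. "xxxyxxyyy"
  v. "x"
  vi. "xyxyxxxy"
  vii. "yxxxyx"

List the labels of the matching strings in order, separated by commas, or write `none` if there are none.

i, ii, iv, vi

i → match
ii → match
iii → no match
iv → match
v → no match
vi → match
vii → no match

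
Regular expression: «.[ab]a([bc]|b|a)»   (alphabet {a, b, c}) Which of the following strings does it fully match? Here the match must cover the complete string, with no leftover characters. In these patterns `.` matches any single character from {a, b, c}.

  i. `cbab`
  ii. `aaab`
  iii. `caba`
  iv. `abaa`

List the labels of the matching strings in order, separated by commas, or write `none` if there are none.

i → match
ii → match
iii → no match
iv → match

i, ii, iv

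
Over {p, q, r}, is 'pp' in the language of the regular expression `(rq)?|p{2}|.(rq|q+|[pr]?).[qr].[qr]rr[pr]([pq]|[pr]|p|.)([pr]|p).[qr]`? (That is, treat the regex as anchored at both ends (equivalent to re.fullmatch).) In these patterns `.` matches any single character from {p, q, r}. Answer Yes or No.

Yes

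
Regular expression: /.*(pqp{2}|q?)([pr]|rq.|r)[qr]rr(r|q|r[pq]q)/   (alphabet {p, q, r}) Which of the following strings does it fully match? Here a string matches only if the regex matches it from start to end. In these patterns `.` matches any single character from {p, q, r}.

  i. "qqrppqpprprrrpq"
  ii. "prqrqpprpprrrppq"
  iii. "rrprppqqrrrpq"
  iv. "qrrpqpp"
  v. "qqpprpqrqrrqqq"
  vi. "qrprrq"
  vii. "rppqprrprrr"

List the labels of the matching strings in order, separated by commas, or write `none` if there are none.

none

i → no match
ii → no match
iii → no match
iv → no match
v → no match
vi → no match
vii → no match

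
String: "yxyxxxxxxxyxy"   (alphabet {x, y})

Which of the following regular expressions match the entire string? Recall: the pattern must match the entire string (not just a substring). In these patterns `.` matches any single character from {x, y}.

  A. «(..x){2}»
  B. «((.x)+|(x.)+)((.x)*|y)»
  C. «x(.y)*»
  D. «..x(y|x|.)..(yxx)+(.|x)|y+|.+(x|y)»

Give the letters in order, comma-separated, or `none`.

A → no match — must end with "x"
B → match
C → no match — must start with "x"
D → match

B, D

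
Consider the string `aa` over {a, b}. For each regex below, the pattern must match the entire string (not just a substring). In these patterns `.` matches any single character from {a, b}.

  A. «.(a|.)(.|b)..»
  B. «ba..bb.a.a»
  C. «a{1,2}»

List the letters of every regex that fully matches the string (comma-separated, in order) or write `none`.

C

A → no match
B → no match — must start with `ba`
C → match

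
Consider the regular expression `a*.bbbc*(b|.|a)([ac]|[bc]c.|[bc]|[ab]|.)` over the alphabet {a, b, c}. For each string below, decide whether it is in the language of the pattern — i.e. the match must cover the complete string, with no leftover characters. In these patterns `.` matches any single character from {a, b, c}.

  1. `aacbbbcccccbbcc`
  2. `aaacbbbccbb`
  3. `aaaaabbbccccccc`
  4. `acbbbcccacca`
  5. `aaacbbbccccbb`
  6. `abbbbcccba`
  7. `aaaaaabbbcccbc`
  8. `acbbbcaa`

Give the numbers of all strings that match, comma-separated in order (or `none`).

1 → match
2 → match
3 → match
4 → match
5 → match
6 → match
7 → match
8 → match

1, 2, 3, 4, 5, 6, 7, 8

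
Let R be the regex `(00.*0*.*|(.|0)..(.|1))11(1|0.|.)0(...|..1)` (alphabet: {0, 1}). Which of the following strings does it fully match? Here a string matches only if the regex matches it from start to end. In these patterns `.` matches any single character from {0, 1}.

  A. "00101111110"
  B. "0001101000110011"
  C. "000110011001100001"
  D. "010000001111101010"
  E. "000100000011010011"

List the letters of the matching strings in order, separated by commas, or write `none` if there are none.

C, E

A → no match
B → no match
C → match
D → no match
E → match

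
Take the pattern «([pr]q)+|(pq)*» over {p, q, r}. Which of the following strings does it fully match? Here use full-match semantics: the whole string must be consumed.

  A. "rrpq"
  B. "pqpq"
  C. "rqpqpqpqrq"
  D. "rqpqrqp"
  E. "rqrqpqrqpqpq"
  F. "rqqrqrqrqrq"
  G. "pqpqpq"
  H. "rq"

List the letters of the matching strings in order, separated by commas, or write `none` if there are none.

A → no match
B → match
C → match
D → no match
E → match
F → no match
G → match
H → match

B, C, E, G, H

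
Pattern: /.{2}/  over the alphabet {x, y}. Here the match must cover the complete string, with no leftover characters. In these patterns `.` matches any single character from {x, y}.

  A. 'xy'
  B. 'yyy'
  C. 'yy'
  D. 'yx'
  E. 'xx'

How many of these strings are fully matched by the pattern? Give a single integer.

A → match
B → no match
C → match
D → match
E → match
Total matched: 4

4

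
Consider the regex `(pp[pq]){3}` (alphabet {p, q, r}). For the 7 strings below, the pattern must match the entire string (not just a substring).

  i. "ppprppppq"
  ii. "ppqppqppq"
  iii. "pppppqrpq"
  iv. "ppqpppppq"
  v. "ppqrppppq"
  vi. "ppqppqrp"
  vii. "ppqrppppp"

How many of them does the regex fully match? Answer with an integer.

i. "ppprppppq" → no match
ii. "ppqppqppq" → match
iii. "pppppqrpq" → no match
iv. "ppqpppppq" → match
v. "ppqrppppq" → no match
vi. "ppqppqrp" → no match
vii. "ppqrppppp" → no match
Total matched: 2

2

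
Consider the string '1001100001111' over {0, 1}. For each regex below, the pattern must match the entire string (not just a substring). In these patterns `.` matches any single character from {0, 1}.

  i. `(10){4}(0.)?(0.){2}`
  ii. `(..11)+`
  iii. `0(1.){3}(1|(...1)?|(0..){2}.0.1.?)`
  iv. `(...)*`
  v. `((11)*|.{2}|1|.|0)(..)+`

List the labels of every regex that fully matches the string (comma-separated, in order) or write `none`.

v

i → no match
ii → no match
iii → no match — must start with '01'
iv → no match
v → match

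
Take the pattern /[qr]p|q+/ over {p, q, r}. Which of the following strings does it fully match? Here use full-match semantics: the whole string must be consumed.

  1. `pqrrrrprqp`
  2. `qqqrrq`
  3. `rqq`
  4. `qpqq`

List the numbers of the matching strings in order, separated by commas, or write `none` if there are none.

none

1. `pqrrrrprqp` → no match
2. `qqqrrq` → no match
3. `rqq` → no match
4. `qpqq` → no match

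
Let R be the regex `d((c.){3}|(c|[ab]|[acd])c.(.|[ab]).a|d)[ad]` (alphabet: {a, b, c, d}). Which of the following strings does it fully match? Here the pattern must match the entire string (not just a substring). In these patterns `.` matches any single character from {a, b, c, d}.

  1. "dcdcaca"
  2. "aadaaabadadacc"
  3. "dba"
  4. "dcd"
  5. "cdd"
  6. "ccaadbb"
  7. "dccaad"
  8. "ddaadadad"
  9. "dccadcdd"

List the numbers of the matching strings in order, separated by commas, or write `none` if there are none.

1 → no match
2 → no match — must start with "d"
3 → no match
4 → no match
5 → no match — must start with "d"
6 → no match — must start with "d"
7 → no match
8 → no match
9 → no match

none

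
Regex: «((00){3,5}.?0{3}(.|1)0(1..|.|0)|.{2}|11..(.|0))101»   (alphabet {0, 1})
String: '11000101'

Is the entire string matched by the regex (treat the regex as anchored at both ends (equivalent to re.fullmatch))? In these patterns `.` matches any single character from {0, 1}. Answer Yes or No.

Yes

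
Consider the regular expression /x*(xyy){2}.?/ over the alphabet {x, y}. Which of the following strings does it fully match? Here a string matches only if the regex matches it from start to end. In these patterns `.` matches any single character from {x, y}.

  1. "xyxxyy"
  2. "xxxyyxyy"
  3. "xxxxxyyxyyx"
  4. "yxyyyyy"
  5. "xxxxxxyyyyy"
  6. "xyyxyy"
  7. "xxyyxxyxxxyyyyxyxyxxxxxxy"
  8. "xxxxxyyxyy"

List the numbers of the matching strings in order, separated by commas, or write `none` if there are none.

2, 3, 6, 8

1 → no match
2 → match
3 → match
4 → no match
5 → no match
6 → match
7 → no match
8 → match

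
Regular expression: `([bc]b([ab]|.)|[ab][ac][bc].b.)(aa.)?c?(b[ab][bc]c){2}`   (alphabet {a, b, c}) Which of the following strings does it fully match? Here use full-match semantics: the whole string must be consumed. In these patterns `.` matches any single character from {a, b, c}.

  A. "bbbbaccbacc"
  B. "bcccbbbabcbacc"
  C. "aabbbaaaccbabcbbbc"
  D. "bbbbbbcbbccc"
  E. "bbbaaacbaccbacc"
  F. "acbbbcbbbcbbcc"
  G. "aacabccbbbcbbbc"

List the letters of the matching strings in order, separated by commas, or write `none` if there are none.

A → match
B → match
C → match
D → no match
E → match
F → match
G → match

A, B, C, E, F, G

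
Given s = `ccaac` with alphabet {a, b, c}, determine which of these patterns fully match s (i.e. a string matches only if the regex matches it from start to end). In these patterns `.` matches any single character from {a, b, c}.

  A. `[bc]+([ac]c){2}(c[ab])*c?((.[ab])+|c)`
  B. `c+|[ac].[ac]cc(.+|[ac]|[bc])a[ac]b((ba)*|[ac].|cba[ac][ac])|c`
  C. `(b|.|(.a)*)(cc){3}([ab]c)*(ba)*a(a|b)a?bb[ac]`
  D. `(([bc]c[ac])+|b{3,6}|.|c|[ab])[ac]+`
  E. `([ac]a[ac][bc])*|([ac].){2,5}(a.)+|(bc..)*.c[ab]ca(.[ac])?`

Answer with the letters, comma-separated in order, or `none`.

A → no match
B → no match
C → no match
D → match
E → no match

D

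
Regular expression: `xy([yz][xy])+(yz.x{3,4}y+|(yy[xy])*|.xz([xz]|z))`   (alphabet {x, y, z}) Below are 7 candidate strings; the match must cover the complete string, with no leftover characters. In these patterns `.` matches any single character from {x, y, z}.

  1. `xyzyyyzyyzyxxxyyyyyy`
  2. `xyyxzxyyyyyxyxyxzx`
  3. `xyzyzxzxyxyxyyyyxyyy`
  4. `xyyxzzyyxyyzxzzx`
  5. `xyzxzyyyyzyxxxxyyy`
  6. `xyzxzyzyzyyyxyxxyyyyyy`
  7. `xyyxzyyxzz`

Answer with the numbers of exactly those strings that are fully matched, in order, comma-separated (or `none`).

1, 2, 3, 5, 7

1 → match
2 → match
3 → match
4 → no match
5 → match
6 → no match
7. `xyyxzyyxzz` → match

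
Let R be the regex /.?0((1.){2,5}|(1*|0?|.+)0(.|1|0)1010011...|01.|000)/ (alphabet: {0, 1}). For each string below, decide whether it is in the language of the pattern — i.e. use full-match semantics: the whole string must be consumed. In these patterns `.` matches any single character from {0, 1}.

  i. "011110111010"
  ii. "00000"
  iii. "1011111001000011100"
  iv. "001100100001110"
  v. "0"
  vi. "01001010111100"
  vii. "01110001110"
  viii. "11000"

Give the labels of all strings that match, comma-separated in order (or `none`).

ii

i → no match
ii → match
iii → no match
iv → no match
v → no match
vi → no match
vii → no match
viii → no match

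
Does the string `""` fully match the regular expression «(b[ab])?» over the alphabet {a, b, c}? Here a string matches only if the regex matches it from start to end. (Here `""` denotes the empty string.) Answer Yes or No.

Yes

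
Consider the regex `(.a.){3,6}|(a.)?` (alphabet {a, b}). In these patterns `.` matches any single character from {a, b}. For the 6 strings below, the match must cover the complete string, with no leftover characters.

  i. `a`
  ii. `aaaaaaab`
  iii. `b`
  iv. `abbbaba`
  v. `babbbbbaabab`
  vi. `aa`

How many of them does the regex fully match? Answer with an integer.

i → no match
ii → no match
iii → no match
iv → no match
v → no match
vi → match
Total matched: 1

1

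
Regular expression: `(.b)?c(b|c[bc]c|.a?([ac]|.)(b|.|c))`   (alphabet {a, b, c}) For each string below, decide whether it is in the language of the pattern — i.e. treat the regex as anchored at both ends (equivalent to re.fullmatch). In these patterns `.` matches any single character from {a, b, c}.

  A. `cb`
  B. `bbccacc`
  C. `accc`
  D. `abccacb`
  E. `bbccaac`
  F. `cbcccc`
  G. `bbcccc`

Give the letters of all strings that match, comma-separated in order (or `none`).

A, B, D, E, F, G

A → match
B → match
C → no match
D → match
E → match
F → match
G → match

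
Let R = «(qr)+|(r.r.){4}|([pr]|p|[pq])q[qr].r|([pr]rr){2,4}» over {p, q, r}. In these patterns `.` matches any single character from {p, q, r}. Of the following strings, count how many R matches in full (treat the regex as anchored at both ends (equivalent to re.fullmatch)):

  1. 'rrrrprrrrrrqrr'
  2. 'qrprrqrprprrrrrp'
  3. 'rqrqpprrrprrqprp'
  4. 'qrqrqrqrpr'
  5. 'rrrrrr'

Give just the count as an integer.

1

1 → no match
2 → no match
3 → no match
4 → no match
5 → match
Total matched: 1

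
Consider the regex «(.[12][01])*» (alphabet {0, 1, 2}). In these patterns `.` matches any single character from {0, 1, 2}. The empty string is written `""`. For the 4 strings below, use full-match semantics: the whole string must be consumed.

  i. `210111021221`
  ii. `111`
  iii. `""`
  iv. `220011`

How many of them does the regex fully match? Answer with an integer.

4

i. `210111021221` → match
ii. `111` → match
iii. `""` → match
iv. `220011` → match
Total matched: 4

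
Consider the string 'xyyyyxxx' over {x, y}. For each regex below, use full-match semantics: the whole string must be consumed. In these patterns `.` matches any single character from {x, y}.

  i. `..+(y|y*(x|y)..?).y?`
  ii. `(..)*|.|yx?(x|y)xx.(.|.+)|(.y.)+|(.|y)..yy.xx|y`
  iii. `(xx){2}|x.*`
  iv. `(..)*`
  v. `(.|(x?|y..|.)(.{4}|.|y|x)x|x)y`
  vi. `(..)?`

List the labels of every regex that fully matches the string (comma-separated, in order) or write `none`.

i, ii, iii, iv

i → match
ii → match
iii → match
iv → match
v → no match — must end with 'y'
vi → no match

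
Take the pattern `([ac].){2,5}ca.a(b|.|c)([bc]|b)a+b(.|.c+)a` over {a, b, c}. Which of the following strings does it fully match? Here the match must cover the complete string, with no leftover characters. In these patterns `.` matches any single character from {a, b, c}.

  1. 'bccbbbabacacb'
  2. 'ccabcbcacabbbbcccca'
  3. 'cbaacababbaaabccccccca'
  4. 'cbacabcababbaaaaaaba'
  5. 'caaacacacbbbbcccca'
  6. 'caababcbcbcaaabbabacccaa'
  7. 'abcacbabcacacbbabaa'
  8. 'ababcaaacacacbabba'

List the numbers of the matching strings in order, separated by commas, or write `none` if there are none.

1 → no match — must end with 'a'
2 → no match
3 → match
4 → no match
5 → no match
6 → no match
7 → no match
8 → match

3, 8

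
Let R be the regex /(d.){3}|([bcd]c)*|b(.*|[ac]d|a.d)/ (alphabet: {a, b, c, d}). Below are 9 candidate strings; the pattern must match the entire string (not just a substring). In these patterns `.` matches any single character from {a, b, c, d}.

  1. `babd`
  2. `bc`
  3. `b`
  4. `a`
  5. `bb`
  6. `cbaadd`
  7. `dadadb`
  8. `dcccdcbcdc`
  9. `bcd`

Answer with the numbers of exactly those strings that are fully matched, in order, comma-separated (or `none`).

1. `babd` → match
2. `bc` → match
3. `b` → match
4. `a` → no match
5. `bb` → match
6. `cbaadd` → no match
7. `dadadb` → match
8. `dcccdcbcdc` → match
9. `bcd` → match

1, 2, 3, 5, 7, 8, 9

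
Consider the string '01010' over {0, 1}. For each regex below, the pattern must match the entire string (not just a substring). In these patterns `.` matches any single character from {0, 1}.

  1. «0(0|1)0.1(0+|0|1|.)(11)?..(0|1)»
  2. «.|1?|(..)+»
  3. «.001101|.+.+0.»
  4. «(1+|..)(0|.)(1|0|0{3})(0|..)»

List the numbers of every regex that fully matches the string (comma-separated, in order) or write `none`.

4

1 → no match
2 → no match
3 → no match
4 → match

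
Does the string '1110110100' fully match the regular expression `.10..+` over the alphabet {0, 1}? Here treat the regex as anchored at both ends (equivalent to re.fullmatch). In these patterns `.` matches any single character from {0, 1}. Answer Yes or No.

No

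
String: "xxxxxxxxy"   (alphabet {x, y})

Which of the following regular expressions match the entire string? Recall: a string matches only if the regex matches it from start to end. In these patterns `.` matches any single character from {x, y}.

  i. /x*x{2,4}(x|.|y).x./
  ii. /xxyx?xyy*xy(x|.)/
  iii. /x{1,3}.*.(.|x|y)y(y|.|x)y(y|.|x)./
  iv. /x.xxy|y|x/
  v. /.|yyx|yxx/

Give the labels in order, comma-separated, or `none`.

i

i → match
ii → no match — must start with "xxy"
iii → no match
iv → no match
v → no match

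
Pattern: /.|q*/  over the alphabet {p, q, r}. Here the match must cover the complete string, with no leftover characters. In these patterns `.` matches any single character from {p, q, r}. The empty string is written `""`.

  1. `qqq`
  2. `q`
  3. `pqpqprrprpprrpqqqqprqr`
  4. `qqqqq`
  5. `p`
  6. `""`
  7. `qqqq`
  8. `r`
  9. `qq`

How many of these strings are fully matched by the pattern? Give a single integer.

8

1 → match
2 → match
3 → no match
4 → match
5 → match
6 → match
7 → match
8 → match
9 → match
Total matched: 8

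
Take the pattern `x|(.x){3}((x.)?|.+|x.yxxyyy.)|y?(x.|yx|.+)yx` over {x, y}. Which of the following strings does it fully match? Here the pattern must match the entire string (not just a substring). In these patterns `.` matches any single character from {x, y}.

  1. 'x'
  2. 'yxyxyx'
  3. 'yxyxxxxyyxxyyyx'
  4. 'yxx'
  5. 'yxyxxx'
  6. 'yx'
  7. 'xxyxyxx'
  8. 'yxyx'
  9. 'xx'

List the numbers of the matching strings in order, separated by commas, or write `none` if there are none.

1, 2, 3, 5, 7, 8

1. 'x' → match
2. 'yxyxyx' → match
3 → match
4. 'yxx' → no match
5. 'yxyxxx' → match
6. 'yx' → no match
7. 'xxyxyxx' → match
8. 'yxyx' → match
9. 'xx' → no match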